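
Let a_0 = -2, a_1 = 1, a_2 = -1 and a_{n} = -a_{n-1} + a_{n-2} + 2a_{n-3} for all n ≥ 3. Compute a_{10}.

-21

The ordinary generating function has denominator 1 + t - t^2 - 2t^3.
Iterating the recurrence: a_0,…,a_{10} = -2, 1, -1, -2, 3, -7, 6, -7, -1, 6, -21.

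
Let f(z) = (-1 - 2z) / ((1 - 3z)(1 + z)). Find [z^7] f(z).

-2734

Partial fractions give a closed form: a_n = (-5/4)·3^n + (1/4)·(-1)^n.
At n = 7: a_7 = -2734.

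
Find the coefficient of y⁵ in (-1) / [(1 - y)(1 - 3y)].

The denominator gives the recurrence a_n = 4a_(n−1) − 3a_(n−2) for n ≥ 2; the numerator fixes a_0 = -1, a_1 = -4.
Iterating: -1, -4, -13, -40, -121, -364, so a_5 = -364.

-364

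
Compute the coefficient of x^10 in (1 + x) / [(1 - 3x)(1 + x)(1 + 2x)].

Partial fractions give a closed form: a_n = (3/5)·3^n + (2/5)·(-2)^n.
At n = 10: a_10 = 35839.

35839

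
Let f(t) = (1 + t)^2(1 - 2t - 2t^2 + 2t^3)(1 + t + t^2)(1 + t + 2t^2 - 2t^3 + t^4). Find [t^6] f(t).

4

(1 + t)^2 has coefficients 1,2,1 for degrees 0…2.
(1 - 2t - 2t^2 + 2t^3) has coefficients 1,-2,-2,2,0,0,0 for degrees 0…6.
Multiplying by (1 + t + t^2) gives running coefficients 1,-1,-3,-2,0,2,0 for degrees 0…6.
Finally multiplying by (1 + t + 2t^2 - 2t^3 + t^4), the product of all factors after the first has coefficients 1,0,-2,-9,-5,3,3 for degrees 0…6.
[t^6] = 1·3 + 2·3 + 1·(-5) = 4.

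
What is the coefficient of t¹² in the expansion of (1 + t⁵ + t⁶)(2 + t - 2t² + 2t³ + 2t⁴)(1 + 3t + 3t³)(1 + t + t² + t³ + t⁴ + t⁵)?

(1 + t⁵ + t⁶) has coefficients 1,0,0,0,0,1,1 for degrees 0…6.
(2 + t - 2t² + 2t³ + 2t⁴) has coefficients 2,1,-2,2,2,0,0,0,0,0,0,0,0 for degrees 0…12.
Multiplying by (1 + 3t + 3t³) gives running coefficients 2,7,1,2,11,0,6,6,0,0,0,0,0 for degrees 0…12.
Finally multiplying by (1 + t + t² + t³ + t⁴ + t⁵), the product of all factors after the first has coefficients 2,9,10,12,23,23,27,26,25,23,12,12,6 for degrees 0…12.
[t¹²] = 1·6 + 1·26 + 1·27 = 59.

59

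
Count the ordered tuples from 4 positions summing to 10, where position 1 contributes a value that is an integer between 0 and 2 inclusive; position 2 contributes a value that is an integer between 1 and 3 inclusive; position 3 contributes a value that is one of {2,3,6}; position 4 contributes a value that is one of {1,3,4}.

12

The generating function for the choices is (1 + x + x^2)·(x + x^2 + x^3)·(x^2 + x^3 + x^6)·(x + x^3 + x^4); the count is [x^10].
(1 + x + x^2) has coefficients 1,1,1 for degrees 0…2.
(x + x^2 + x^3) has coefficients 0,1,1,1,0,0,0,0,0,0,0 for degrees 0…10.
Multiplying by (x^2 + x^3 + x^6) gives running coefficients 0,0,0,1,2,2,1,1,1,1,0 for degrees 0…10.
Finally multiplying by (x + x^3 + x^4), the product of all factors after the first has coefficients 0,0,0,0,1,2,3,4,5,4,3 for degrees 0…10.
[x^10] = 1·3 + 1·4 + 1·5 = 12.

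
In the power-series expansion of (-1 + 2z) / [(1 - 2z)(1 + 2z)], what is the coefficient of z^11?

The denominator gives the recurrence a_n = 4a_(n−2) for n ≥ 2; the numerator fixes a_0 = -1, a_1 = 2.
Iterating: -1, 2, -4, 8, -16, 32, -64, 128, -256, 512, -1024, 2048, so a_11 = 2048.

2048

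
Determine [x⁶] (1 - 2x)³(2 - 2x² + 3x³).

(1 - 2x)³ has coefficients 1,-6,12,-8 for degrees 0…3.
(2 - 2x² + 3x³) has coefficients 2,0,-2,3,0,0,0 for degrees 0…6.
[x⁶] = 1·0 − 6·0 + 12·0 − 8·3 = -24.

-24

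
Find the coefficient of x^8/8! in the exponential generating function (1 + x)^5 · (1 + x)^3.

The EGF product rule gives c_8 = Σ_{k_1+k_2=8} C(8; k_1,k_2) · ∏ g_i(k_i), where (1+x)^5 gives the falling factorial (5)_k; (1+x)^3 gives the falling factorial (3)_k.
g_1(k) for k = 0…8: 1, 5, 20, 60, 120, 120, 0, 0, 0.
g_2(k) for k = 0…8: 1, 3, 6, 6, 0, 0, 0, 0, 0.
c_8 = Σ_k C(8,k)·g_1(k)·g_2(8−k) = 56·120·6 = 40320.

40320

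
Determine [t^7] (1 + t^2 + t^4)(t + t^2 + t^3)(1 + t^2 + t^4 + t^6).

(1 + t^2 + t^4) has coefficients 1,0,1,0,1 for degrees 0…4.
(t + t^2 + t^3) has coefficients 0,1,1,1,0,0,0,0 for degrees 0…7.
Finally multiplying by (1 + t^2 + t^4 + t^6), the product of all factors after the first has coefficients 0,1,1,2,1,2,1,2 for degrees 0…7.
[t^7] = 1·2 + 1·2 + 1·2 = 6.

6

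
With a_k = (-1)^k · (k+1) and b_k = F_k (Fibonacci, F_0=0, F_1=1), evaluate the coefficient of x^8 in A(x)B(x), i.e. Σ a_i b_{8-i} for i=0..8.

Write out a_i and b_{8-i} for i = 0,…,8 and sum the products.
Σ = 1·21 − 2·13 + 3·8 − 4·5 + 5·3 − 6·2 + 7·1 − 8·1 + 9·0 = 1.

1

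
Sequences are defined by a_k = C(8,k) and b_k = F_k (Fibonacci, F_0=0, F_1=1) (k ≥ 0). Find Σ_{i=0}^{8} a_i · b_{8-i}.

987

This is [x^8] in the product of the two ordinary generating functions.
Σ = 1·21 + 8·13 + 28·8 + 56·5 + 70·3 + 56·2 + 28·1 + 8·1 + 1·0 = 987.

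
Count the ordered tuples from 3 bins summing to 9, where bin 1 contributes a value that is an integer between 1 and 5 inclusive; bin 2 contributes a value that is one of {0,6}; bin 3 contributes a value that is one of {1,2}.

The generating function for the choices is (y + y^2 + y^3 + y^4 + y^5)·(1 + y^6)·(y + y^2); the count is [y^9].
(y + y^2 + y^3 + y^4 + y^5) has coefficients 0,1,1,1,1,1 for degrees 0…5.
(1 + y^6) has coefficients 1,0,0,0,0,0,1,0,0,0 for degrees 0…9.
Finally multiplying by (y + y^2), the product of all factors after the first has coefficients 0,1,1,0,0,0,0,1,1,0 for degrees 0…9.
[y^9] = 1·1 + 1·1 + 1·0 + 1·0 + 1·0 = 2.

2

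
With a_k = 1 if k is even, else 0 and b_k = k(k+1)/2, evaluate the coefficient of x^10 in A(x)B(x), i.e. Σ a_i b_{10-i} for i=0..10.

The convolution is the t^10 coefficient of A(t)B(t).
Σ = 1·55 + 0·45 + 1·36 + 0·28 + 1·21 + 0·15 + 1·10 + 0·6 + 1·3 + 0·1 + 1·0 = 125.

125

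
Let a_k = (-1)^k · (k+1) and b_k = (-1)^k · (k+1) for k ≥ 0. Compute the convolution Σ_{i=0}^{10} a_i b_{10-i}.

The convolution is the x^10 coefficient of A(x)B(x).
Σ = 1·11 − 2·(-10) + 3·9 − 4·(-8) + 5·7 − 6·(-6) + 7·5 − 8·(-4) + 9·3 − 10·(-2) + 11·1 = 286.

286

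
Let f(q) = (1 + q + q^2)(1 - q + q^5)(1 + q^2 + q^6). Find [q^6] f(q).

(1 + q + q^2) has coefficients 1,1,1 for degrees 0…2.
(1 - q + q^5) has coefficients 1,-1,0,0,0,1,0 for degrees 0…6.
Finally multiplying by (1 + q^2 + q^6), the product of all factors after the first has coefficients 1,-1,1,-1,0,1,1 for degrees 0…6.
[q^6] = 1·1 + 1·1 + 1·0 = 2.

2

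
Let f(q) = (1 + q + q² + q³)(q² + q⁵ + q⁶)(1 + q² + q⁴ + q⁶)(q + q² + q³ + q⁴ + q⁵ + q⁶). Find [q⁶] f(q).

7

(1 + q + q² + q³) has coefficients 1,1,1,1 for degrees 0…3.
(q² + q⁵ + q⁶) has coefficients 0,0,1,0,0,1,1 for degrees 0…6.
Multiplying by (1 + q² + q⁴ + q⁶) gives running coefficients 0,0,1,0,1,1,2 for degrees 0…6.
Finally multiplying by (q + q² + q³ + q⁴ + q⁵ + q⁶), the product of all factors after the first has coefficients 0,0,0,1,1,2,3 for degrees 0…6.
[q⁶] = 1·3 + 1·2 + 1·1 + 1·1 = 7.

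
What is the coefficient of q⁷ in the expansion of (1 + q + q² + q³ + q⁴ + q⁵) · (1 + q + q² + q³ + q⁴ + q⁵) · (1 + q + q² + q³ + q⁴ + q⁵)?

27

(1 + q + q² + q³ + q⁴ + q⁵) has coefficients 1,1,1,1,1,1 for degrees 0…5.
(1 + q + q² + q³ + q⁴ + q⁵) has coefficients 1,1,1,1,1,1,0,0 for degrees 0…7.
Finally multiplying by (1 + q + q² + q³ + q⁴ + q⁵), the product of all factors after the first has coefficients 1,2,3,4,5,6,5,4 for degrees 0…7.
[q⁷] = 1·4 + 1·5 + 1·6 + 1·5 + 1·4 + 1·3 = 27.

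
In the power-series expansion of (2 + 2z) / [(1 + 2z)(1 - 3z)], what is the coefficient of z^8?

Partial fractions give a closed form: a_n = (2/5)·(-2)^n + (8/5)·3^n.
At n = 8: a_8 = 10600.

10600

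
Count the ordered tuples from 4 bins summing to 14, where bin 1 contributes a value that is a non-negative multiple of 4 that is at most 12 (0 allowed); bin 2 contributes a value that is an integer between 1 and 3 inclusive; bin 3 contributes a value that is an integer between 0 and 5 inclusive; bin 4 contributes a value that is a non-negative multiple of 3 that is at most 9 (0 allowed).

The generating function for the choices is (1 + z⁴ + z⁸ + z¹²)·(z + z² + z³)·(1 + z + z² + z³ + z⁴ + z⁵)·(1 + z³ + z⁶ + z⁹); the count is [z¹⁴].
(1 + z⁴ + z⁸ + z¹²) has coefficients 1,0,0,0,1,0,0,0,1,0,0,0,1 for degrees 0…12.
(z + z² + z³) has coefficients 0,1,1,1,0,0,0,0,0,0,0,0,0,0,0 for degrees 0…14.
Multiplying by (1 + z + z² + z³ + z⁴ + z⁵) gives running coefficients 0,1,2,3,3,3,3,2,1,0,0,0,0,0,0 for degrees 0…14.
Finally multiplying by (1 + z³ + z⁶ + z⁹), the product of all factors after the first has coefficients 0,1,2,3,4,5,6,6,6,6,6,6,6,5,4 for degrees 0…14.
[z¹⁴] = 1·4 + 1·6 + 1·6 + 1·2 = 18.

18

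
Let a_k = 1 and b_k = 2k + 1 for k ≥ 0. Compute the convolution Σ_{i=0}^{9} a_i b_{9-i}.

100

This is [x^9] in the product of the two ordinary generating functions.
Σ = 1·19 + 1·17 + 1·15 + 1·13 + 1·11 + 1·9 + 1·7 + 1·5 + 1·3 + 1·1 = 100.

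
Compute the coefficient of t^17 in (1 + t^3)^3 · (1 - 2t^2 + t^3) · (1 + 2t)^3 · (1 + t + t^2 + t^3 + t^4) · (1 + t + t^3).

(1 + t^3)^3 has coefficients 1,0,0,3,0,0,3,0,0,1 for degrees 0…9.
(1 - 2t^2 + t^3) has coefficients 1,0,-2,1,0,0,0,0,0,0,0,0,0,0,0,0,0,0 for degrees 0…17.
Multiplying by (1 + 2t)^3 gives running coefficients 1,6,10,-3,-18,-4,8,0,0,0,0,0,0,0,0,0,0,0 for degrees 0…17.
Multiplying by (1 + t + t^2 + t^3 + t^4) gives running coefficients 1,7,17,14,-4,-9,-7,-17,-14,4,8,0,0,0,0,0,0,0 for degrees 0…17.
Finally multiplying by (1 + t + t^3), the product of all factors after the first has coefficients 1,8,24,32,17,4,-2,-28,-40,-17,-5,-6,4,8,0,0,0,0 for degrees 0…17.
[t^17] = 1·0 + 3·0 + 3·(-6) + 1·(-40) = -58.

-58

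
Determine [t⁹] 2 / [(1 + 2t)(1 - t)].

-682

Partial fractions give a closed form: a_n = (4/3)·(-2)^n + (2/3)·1^n.
At n = 9: a_9 = -682.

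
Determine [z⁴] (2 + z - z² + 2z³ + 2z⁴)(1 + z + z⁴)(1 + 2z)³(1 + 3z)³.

2052

(2 + z - z² + 2z³ + 2z⁴) has coefficients 2,1,-1,2,2 for degrees 0…4.
(1 + z + z⁴) has coefficients 1,1,0,0,1 for degrees 0…4.
Multiplying by (1 + 2z)³ gives running coefficients 1,7,18,20,9 for degrees 0…4.
Finally multiplying by (1 + 3z)³, the product of all factors after the first has coefficients 1,16,108,398,864 for degrees 0…4.
[z⁴] = 2·864 + 1·398 − 1·108 + 2·16 + 2·1 = 2052.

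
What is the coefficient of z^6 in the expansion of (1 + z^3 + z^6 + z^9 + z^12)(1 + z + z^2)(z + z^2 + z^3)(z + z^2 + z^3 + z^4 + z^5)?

(1 + z^3 + z^6 + z^9 + z^12) has coefficients 1,0,0,1,0,0,1 for degrees 0…6.
(1 + z + z^2) has coefficients 1,1,1,0,0,0,0 for degrees 0…6.
Multiplying by (z + z^2 + z^3) gives running coefficients 0,1,2,3,2,1,0 for degrees 0…6.
Finally multiplying by (z + z^2 + z^3 + z^4 + z^5), the product of all factors after the first has coefficients 0,0,1,3,6,8,9 for degrees 0…6.
[z^6] = 1·9 + 1·3 + 1·0 = 12.

12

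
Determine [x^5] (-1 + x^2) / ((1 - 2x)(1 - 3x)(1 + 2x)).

-360

The denominator gives the recurrence a_n = 3a_(n−1) + 4a_(n−2) − 12a_(n−3) for n ≥ 3; the numerator fixes a_0 = -1, a_1 = -3, a_2 = -12.
Iterating: -1, -3, -12, -36, -120, -360, so a_5 = -360.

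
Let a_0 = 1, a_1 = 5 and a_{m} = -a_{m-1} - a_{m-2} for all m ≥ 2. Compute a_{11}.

The ordinary generating function has denominator 1 + y + y^2.
Iterating the recurrence: a_0,…,a_{11} = 1, 5, -6, 1, 5, -6, 1, 5, -6, 1, 5, -6.

-6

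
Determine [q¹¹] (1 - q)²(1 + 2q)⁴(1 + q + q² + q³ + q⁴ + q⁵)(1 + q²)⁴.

(1 - q)² has coefficients 1,-2,1 for degrees 0…2.
(1 + 2q)⁴ has coefficients 1,8,24,32,16,0,0,0,0,0,0,0 for degrees 0…11.
Multiplying by (1 + q + q² + q³ + q⁴ + q⁵) gives running coefficients 1,9,33,65,81,81,80,72,48,16,0,0 for degrees 0…11.
Finally multiplying by (1 + q²)⁴, the product of all factors after the first has coefficients 1,9,37,101,219,395,606,822,987,1059,1029,885 for degrees 0…11.
[q¹¹] = 1·885 − 2·1029 + 1·1059 = -114.

-114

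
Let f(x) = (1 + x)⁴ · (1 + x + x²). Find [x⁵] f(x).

(1 + x)⁴ has coefficients 1,4,6,4,1 for degrees 0…4.
(1 + x + x²) has coefficients 1,1,1,0,0,0 for degrees 0…5.
[x⁵] = 1·0 + 4·0 + 6·0 + 4·1 + 1·1 = 5.

5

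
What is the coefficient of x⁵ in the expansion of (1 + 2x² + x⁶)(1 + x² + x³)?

(1 + 2x² + x⁶) has coefficients 1,0,2,0,0,0 for degrees 0…5.
(1 + x² + x³) has coefficients 1,0,1,1,0,0 for degrees 0…5.
[x⁵] = 1·0 + 2·1 = 2.

2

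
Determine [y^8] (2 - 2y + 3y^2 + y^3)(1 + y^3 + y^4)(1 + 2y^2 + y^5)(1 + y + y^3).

(2 - 2y + 3y^2 + y^3) has coefficients 2,-2,3,1 for degrees 0…3.
(1 + y^3 + y^4) has coefficients 1,0,0,1,1,0,0,0,0 for degrees 0…8.
Multiplying by (1 + 2y^2 + y^5) gives running coefficients 1,0,2,1,1,3,2,0,1 for degrees 0…8.
Finally multiplying by (1 + y + y^3), the product of all factors after the first has coefficients 1,1,2,4,2,6,6,3,4 for degrees 0…8.
[y^8] = 2·4 − 2·3 + 3·6 + 1·6 = 26.

26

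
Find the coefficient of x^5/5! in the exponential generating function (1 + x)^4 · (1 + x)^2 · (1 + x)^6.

The EGF product rule gives c_5 = Σ_{k_1+k_2+k_3=5} C(5; k_1,k_2,k_3) · ∏ g_i(k_i), where (1+x)^4 gives the falling factorial (4)_k; (1+x)^2 gives the falling factorial (2)_k; (1+x)^6 gives the falling factorial (6)_k.
g_1(k) for k = 0…5: 1, 4, 12, 24, 24, 0.
g_2(k) for k = 0…5: 1, 2, 2, 0, 0, 0.
g_3(k) for k = 0…5: 1, 6, 30, 120, 360, 720.
First combine the last two factors: h(k) = Σ_j C(k,j)·g_2(j)·g_3(k−j) for k = 0…5: 1, 8, 56, 336, 1680, 6720.
c_5 = Σ_k C(5,k)·g_1(k)·h(5−k) = 1·1·6720 + 5·4·1680 + 10·12·336 + 10·24·56 + 5·24·8 = 6720 + 33600 + 40320 + 13440 + 960 = 95040.

95040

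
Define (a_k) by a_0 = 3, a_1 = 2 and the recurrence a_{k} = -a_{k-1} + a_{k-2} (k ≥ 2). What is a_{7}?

2

The ordinary generating function has denominator 1 + y - y^2.
Iterating the recurrence: a_0,…,a_{7} = 3, 2, 1, 1, 0, 1, -1, 2.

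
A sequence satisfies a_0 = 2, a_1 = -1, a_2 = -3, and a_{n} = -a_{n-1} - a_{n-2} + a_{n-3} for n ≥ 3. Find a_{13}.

The ordinary generating function has denominator 1 + x + x^2 - x^3.
Iterating the recurrence: a_0,…,a_{13} = 2, -1, -3, 6, -4, -5, 15, -14, -6, 35, -43, 2, 76, -121.

-121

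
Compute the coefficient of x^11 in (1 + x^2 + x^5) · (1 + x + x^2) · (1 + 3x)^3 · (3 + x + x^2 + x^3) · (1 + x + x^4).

844

(1 + x^2 + x^5) has coefficients 1,0,1,0,0,1 for degrees 0…5.
(1 + x + x^2) has coefficients 1,1,1,0,0,0,0,0,0,0,0,0 for degrees 0…11.
Multiplying by (1 + 3x)^3 gives running coefficients 1,10,37,63,54,27,0,0,0,0,0,0 for degrees 0…11.
Multiplying by (3 + x + x^2 + x^3) gives running coefficients 3,31,122,237,272,235,144,81,27,0,0,0 for degrees 0…11.
Finally multiplying by (1 + x + x^4), the product of all factors after the first has coefficients 3,34,153,359,512,538,501,462,380,262,144,81 for degrees 0…11.
[x^11] = 1·81 + 1·262 + 1·501 = 844.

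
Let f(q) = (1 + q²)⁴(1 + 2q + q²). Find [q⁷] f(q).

(1 + q²)⁴ has coefficients 1,0,4,0,6,0,4,0 for degrees 0…7.
(1 + 2q + q²) has coefficients 1,2,1,0,0,0,0,0 for degrees 0…7.
[q⁷] = 1·0 + 4·0 + 6·0 + 4·2 = 8.

8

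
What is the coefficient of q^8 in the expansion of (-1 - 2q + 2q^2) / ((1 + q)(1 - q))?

The denominator gives the recurrence a_n = a_(n−2) for n ≥ 3; the numerator fixes a_0 = -1, a_1 = -2, a_2 = 1.
Iterating: -1, -2, 1, -2, 1, -2, 1, -2, 1, so a_8 = 1.

1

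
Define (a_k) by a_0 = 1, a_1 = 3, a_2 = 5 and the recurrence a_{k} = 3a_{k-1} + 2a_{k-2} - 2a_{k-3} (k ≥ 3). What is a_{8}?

The ordinary generating function has denominator 1 - 3q - 2q^2 + 2q^3.
Iterating the recurrence: a_0,…,a_{8} = 1, 3, 5, 19, 61, 211, 717, 2451, 8365.

8365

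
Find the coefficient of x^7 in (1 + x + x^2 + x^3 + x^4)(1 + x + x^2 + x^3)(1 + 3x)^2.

(1 + x + x^2 + x^3 + x^4) has coefficients 1,1,1,1,1 for degrees 0…4.
(1 + x + x^2 + x^3) has coefficients 1,1,1,1,0,0,0,0 for degrees 0…7.
Finally multiplying by (1 + 3x)^2, the product of all factors after the first has coefficients 1,7,16,16,15,9,0,0 for degrees 0…7.
[x^7] = 1·0 + 1·0 + 1·9 + 1·15 + 1·16 = 40.

40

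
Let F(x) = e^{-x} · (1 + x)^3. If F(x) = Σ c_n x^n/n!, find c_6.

The EGF product rule gives c_6 = Σ_{k_1+k_2=6} C(6; k_1,k_2) · ∏ g_i(k_i), where e^{-x} gives (-1)^k; (1+x)^3 gives the falling factorial (3)_k.
g_1(k) for k = 0…6: 1, -1, 1, -1, 1, -1, 1.
g_2(k) for k = 0…6: 1, 3, 6, 6, 0, 0, 0.
c_6 = Σ_k C(6,k)·g_1(k)·g_2(6−k) = 20·(-1)·6 + 15·1·6 + 6·(-1)·3 + 1·1·1 = −120 + 90 − 18 + 1 = -47.

-47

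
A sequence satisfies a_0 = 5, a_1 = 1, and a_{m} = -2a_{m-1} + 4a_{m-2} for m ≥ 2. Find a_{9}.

The ordinary generating function has denominator 1 + 2z - 4z^2.
Iterating the recurrence: a_0,…,a_{9} = 5, 1, 18, -32, 136, -400, 1344, -4288, 13952, -45056.

-45056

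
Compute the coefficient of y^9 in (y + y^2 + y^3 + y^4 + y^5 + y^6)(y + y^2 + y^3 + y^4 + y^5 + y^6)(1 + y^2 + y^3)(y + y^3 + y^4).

(y + y^2 + y^3 + y^4 + y^5 + y^6) has coefficients 0,1,1,1,1,1,1 for degrees 0…6.
(y + y^2 + y^3 + y^4 + y^5 + y^6) has coefficients 0,1,1,1,1,1,1,0,0,0 for degrees 0…9.
Multiplying by (1 + y^2 + y^3) gives running coefficients 0,1,1,2,3,3,3,2,2,1 for degrees 0…9.
Finally multiplying by (y + y^3 + y^4), the product of all factors after the first has coefficients 0,0,1,1,3,5,6,8,8,8 for degrees 0…9.
[y^9] = 1·8 + 1·8 + 1·6 + 1·5 + 1·3 + 1·1 = 31.

31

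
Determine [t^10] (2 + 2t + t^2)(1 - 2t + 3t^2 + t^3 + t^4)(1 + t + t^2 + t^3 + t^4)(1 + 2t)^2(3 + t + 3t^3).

794

(2 + 2t + t^2) has coefficients 2,2,1 for degrees 0…2.
(1 - 2t + 3t^2 + t^3 + t^4) has coefficients 1,-2,3,1,1,0,0,0,0,0,0 for degrees 0…10.
Multiplying by (1 + t + t^2 + t^3 + t^4) gives running coefficients 1,-1,2,3,4,3,5,2,1,0,0 for degrees 0…10.
Multiplying by (1 + 2t)^2 gives running coefficients 1,3,2,7,24,31,33,34,29,12,4 for degrees 0…10.
Finally multiplying by (3 + t + 3t^3), the product of all factors after the first has coefficients 3,10,9,26,88,123,151,207,214,164,126 for degrees 0…10.
[t^10] = 2·126 + 2·164 + 1·214 = 794.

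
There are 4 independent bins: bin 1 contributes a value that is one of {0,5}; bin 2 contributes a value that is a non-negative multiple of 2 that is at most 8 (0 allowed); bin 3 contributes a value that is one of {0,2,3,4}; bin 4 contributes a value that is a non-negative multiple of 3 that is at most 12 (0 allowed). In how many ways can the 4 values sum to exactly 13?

The generating function for the choices is (1 + q⁵)·(1 + q² + q⁴ + q⁶ + q⁸)·(1 + q² + q³ + q⁴)·(1 + q³ + q⁶ + q⁹ + q¹²); the count is [q¹³].
(1 + q⁵) has coefficients 1,0,0,0,0,1 for degrees 0…5.
(1 + q² + q⁴ + q⁶ + q⁸) has coefficients 1,0,1,0,1,0,1,0,1,0,0,0,0,0 for degrees 0…13.
Multiplying by (1 + q² + q³ + q⁴) gives running coefficients 1,0,2,1,3,1,3,1,3,1,2,1,1,0 for degrees 0…13.
Finally multiplying by (1 + q³ + q⁶ + q⁹ + q¹²), the product of all factors after the first has coefficients 1,0,2,2,3,3,5,4,6,6,6,7,7,6 for degrees 0…13.
[q¹³] = 1·6 + 1·6 = 12.

12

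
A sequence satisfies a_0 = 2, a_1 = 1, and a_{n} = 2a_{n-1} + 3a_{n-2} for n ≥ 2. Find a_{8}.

4922

The ordinary generating function has denominator 1 - 2y - 3y^2.
Iterating the recurrence: a_0,…,a_{8} = 2, 1, 8, 19, 62, 181, 548, 1639, 4922.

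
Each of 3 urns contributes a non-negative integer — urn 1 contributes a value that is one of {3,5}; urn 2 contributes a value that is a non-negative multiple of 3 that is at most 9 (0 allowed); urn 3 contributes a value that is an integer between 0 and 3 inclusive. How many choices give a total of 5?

2

The generating function for the choices is (q^3 + q^5)·(1 + q^3 + q^6 + q^9)·(1 + q + q^2 + q^3); the count is [q^5].
(q^3 + q^5) has coefficients 0,0,0,1,0,1 for degrees 0…5.
(1 + q^3 + q^6 + q^9) has coefficients 1,0,0,1,0,0 for degrees 0…5.
Finally multiplying by (1 + q + q^2 + q^3), the product of all factors after the first has coefficients 1,1,1,2,1,1 for degrees 0…5.
[q^5] = 1·1 + 1·1 = 2.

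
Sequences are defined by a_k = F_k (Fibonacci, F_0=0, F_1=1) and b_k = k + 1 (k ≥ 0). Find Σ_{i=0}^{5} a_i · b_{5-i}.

26

Write out a_i and b_{5-i} for i = 0,…,5 and sum the products.
Σ = 0·6 + 1·5 + 1·4 + 2·3 + 3·2 + 5·1 = 26.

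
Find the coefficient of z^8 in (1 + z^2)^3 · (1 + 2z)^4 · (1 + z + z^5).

(1 + z^2)^3 has coefficients 1,0,3,0,3,0,1 for degrees 0…6.
(1 + 2z)^4 has coefficients 1,8,24,32,16,0,0,0,0 for degrees 0…8.
Finally multiplying by (1 + z + z^5), the product of all factors after the first has coefficients 1,9,32,56,48,17,8,24,32 for degrees 0…8.
[z^8] = 1·32 + 3·8 + 3·48 + 1·32 = 232.

232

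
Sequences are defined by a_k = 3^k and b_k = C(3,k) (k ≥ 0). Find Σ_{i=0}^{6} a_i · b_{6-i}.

The convolution is the t^6 coefficient of A(t)B(t).
Σ = 1·0 + 3·0 + 9·0 + 27·1 + 81·3 + 243·3 + 729·1 = 1728.

1728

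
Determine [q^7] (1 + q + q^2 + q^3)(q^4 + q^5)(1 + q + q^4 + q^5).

4

(1 + q + q^2 + q^3) has coefficients 1,1,1,1 for degrees 0…3.
(q^4 + q^5) has coefficients 0,0,0,0,1,1,0,0 for degrees 0…7.
Finally multiplying by (1 + q + q^4 + q^5), the product of all factors after the first has coefficients 0,0,0,0,1,2,1,0 for degrees 0…7.
[q^7] = 1·0 + 1·1 + 1·2 + 1·1 = 4.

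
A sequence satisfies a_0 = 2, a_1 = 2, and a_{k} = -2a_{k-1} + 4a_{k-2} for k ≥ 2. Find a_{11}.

The ordinary generating function has denominator 1 + 2z - 4z^2.
Iterating the recurrence: a_0,…,a_{11} = 2, 2, 4, 0, 16, -32, 128, -384, 1280, -4096, 13312, -43008.

-43008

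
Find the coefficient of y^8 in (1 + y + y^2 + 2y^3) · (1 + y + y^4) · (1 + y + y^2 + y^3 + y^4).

7

(1 + y + y^2 + 2y^3) has coefficients 1,1,1,2 for degrees 0…3.
(1 + y + y^4) has coefficients 1,1,0,0,1,0,0,0,0 for degrees 0…8.
Finally multiplying by (1 + y + y^2 + y^3 + y^4), the product of all factors after the first has coefficients 1,2,2,2,3,2,1,1,1 for degrees 0…8.
[y^8] = 1·1 + 1·1 + 1·1 + 2·2 = 7.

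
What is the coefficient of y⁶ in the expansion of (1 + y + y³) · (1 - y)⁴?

(1 + y + y³) has coefficients 1,1,0,1 for degrees 0…3.
(1 - y)⁴ has coefficients 1,-4,6,-4,1,0,0 for degrees 0…6.
[y⁶] = 1·0 + 1·0 + 1·(-4) = -4.

-4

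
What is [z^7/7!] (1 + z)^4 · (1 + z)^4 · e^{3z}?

The EGF product rule gives c_7 = Σ_{k_1+k_2+k_3=7} C(7; k_1,k_2,k_3) · ∏ g_i(k_i), where (1+z)^4 gives the falling factorial (4)_k; (1+z)^4 gives the falling factorial (4)_k; e^{3z} gives (3)^k.
g_1(k) for k = 0…7: 1, 4, 12, 24, 24, 0, 0, 0.
g_2(k) for k = 0…7: 1, 4, 12, 24, 24, 0, 0, 0.
g_3(k) for k = 0…7: 1, 3, 9, 27, 81, 243, 729, 2187.
First combine the last two factors: h(k) = Σ_j C(k,j)·g_2(j)·g_3(k−j) for k = 0…7: 1, 7, 45, 267, 1473, 7623, 37341, 174555.
c_7 = Σ_k C(7,k)·g_1(k)·h(7−k) = 1·1·174555 + 7·4·37341 + 21·12·7623 + 35·24·1473 + 35·24·267 = 174555 + 1045548 + 1920996 + 1237320 + 224280 = 4602699.

4602699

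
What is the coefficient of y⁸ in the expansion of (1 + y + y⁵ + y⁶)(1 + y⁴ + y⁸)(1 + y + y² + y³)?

4

(1 + y + y⁵ + y⁶) has coefficients 1,1,0,0,0,1,1 for degrees 0…6.
(1 + y⁴ + y⁸) has coefficients 1,0,0,0,1,0,0,0,1 for degrees 0…8.
Finally multiplying by (1 + y + y² + y³), the product of all factors after the first has coefficients 1,1,1,1,1,1,1,1,1 for degrees 0…8.
[y⁸] = 1·1 + 1·1 + 1·1 + 1·1 = 4.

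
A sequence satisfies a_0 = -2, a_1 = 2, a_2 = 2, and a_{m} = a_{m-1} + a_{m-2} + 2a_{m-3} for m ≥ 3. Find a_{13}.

The ordinary generating function has denominator 1 - z - z^2 - 2z^3.
Iterating the recurrence: a_0,…,a_{13} = -2, 2, 2, 0, 6, 10, 16, 38, 74, 144, 294, 586, 1168, 2342.

2342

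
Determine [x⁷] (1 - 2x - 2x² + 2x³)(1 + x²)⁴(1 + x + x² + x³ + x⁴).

-16

(1 - 2x - 2x² + 2x³) has coefficients 1,-2,-2,2 for degrees 0…3.
(1 + x²)⁴ has coefficients 1,0,4,0,6,0,4,0 for degrees 0…7.
Finally multiplying by (1 + x + x² + x³ + x⁴), the product of all factors after the first has coefficients 1,1,5,5,11,10,14,10 for degrees 0…7.
[x⁷] = 1·10 − 2·14 − 2·10 + 2·11 = -16.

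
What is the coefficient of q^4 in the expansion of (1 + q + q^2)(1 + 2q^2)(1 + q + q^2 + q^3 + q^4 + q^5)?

(1 + q + q^2) has coefficients 1,1,1 for degrees 0…2.
(1 + 2q^2) has coefficients 1,0,2,0,0 for degrees 0…4.
Finally multiplying by (1 + q + q^2 + q^3 + q^4 + q^5), the product of all factors after the first has coefficients 1,1,3,3,3 for degrees 0…4.
[q^4] = 1·3 + 1·3 + 1·3 = 9.

9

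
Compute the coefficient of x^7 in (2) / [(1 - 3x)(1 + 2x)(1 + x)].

1764

Partial fractions give a closed form: a_n = (9/10)·3^n + (8/5)·(-2)^n + (-1/2)·(-1)^n.
At n = 7: a_7 = 1764.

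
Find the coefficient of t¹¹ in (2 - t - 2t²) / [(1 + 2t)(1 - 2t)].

The denominator gives the recurrence a_n = 4a_(n−2) for n ≥ 3; the numerator fixes a_0 = 2, a_1 = -1, a_2 = 6.
Iterating: 2, -1, 6, -4, 24, -16, 96, -64, 384, -256, 1536, -1024, so a_11 = -1024.

-1024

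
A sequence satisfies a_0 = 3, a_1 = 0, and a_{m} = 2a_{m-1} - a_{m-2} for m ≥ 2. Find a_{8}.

The ordinary generating function has denominator 1 - 2y + y^2.
Iterating the recurrence: a_0,…,a_{8} = 3, 0, -3, -6, -9, -12, -15, -18, -21.

-21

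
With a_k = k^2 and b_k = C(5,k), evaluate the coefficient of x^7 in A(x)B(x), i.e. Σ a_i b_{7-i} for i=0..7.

688

The convolution is the t^7 coefficient of A(t)B(t).
Σ = 0·0 + 1·0 + 4·1 + 9·5 + 16·10 + 25·10 + 36·5 + 49·1 = 688.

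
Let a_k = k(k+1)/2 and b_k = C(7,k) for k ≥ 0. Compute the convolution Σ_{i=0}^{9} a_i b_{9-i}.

This is [x^9] in the product of the two ordinary generating functions.
Σ = 0·0 + 1·0 + 3·1 + 6·7 + 10·21 + 15·35 + 21·35 + 28·21 + 36·7 + 45·1 = 2400.

2400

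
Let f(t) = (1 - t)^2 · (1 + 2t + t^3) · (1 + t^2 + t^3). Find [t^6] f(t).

1

(1 - t)^2 has coefficients 1,-2,1 for degrees 0…2.
(1 + 2t + t^3) has coefficients 1,2,0,1,0,0,0 for degrees 0…6.
Finally multiplying by (1 + t^2 + t^3), the product of all factors after the first has coefficients 1,2,1,4,2,1,1 for degrees 0…6.
[t^6] = 1·1 − 2·1 + 1·2 = 1.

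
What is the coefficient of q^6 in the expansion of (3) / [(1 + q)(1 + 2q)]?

381

Partial fractions give a closed form: a_n = (-3)·(-1)^n + (6)·(-2)^n.
At n = 6: a_6 = 381.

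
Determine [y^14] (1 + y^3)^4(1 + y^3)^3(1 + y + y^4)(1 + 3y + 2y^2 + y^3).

280

(1 + y^3)^4 has coefficients 1,0,0,4,0,0,6,0,0,4,0,0,1 for degrees 0…12.
(1 + y^3)^3 has coefficients 1,0,0,3,0,0,3,0,0,1,0,0,0,0,0 for degrees 0…14.
Multiplying by (1 + y + y^4) gives running coefficients 1,1,0,3,4,0,3,6,0,1,4,0,0,1,0 for degrees 0…14.
Finally multiplying by (1 + 3y + 2y^2 + y^3), the product of all factors after the first has coefficients 1,4,5,6,14,18,14,19,24,16,13,14,9,5,3 for degrees 0…14.
[y^14] = 1·3 + 4·14 + 6·24 + 4·18 + 1·5 = 280.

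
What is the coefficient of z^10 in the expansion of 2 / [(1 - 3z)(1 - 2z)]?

350198

Partial fractions give a closed form: a_n = (6)·3^n + (-4)·2^n.
At n = 10: a_10 = 350198.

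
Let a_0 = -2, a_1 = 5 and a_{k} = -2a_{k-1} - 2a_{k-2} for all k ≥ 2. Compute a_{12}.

128

The ordinary generating function has denominator 1 + 2t + 2t^2.
Iterating the recurrence: a_0,…,a_{12} = -2, 5, -6, 2, 8, -20, 24, -8, -32, 80, -96, 32, 128.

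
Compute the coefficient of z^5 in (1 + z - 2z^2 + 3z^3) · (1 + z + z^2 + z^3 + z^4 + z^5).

(1 + z - 2z^2 + 3z^3) has coefficients 1,1,-2,3 for degrees 0…3.
(1 + z + z^2 + z^3 + z^4 + z^5) has coefficients 1,1,1,1,1,1 for degrees 0…5.
[z^5] = 1·1 + 1·1 − 2·1 + 3·1 = 3.

3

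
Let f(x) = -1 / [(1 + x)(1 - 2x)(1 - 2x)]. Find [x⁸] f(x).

The denominator gives the recurrence a_n = 3a_(n−1) − 4a_(n−3) for n ≥ 3; the numerator fixes a_0 = -1, a_1 = -3, a_2 = -9.
Iterating: -1, -3, -9, -23, -57, -135, -313, -711, -1593, so a_8 = -1593.

-1593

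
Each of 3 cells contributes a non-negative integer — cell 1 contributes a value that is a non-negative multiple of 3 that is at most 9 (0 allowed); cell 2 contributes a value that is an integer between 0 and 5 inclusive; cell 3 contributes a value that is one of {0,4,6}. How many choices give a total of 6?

The generating function for the choices is (1 + x^3 + x^6 + x^9)·(1 + x + x^2 + x^3 + x^4 + x^5)·(1 + x^4 + x^6); the count is [x^6].
(1 + x^3 + x^6 + x^9) has coefficients 1,0,0,1,0,0,1 for degrees 0…6.
(1 + x + x^2 + x^3 + x^4 + x^5) has coefficients 1,1,1,1,1,1,0 for degrees 0…6.
Finally multiplying by (1 + x^4 + x^6), the product of all factors after the first has coefficients 1,1,1,1,2,2,2 for degrees 0…6.
[x^6] = 1·2 + 1·1 + 1·1 = 4.

4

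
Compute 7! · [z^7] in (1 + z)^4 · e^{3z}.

174555

The EGF product rule gives c_7 = Σ_{k_1+k_2=7} C(7; k_1,k_2) · ∏ g_i(k_i), where (1+z)^4 gives the falling factorial (4)_k; e^{3z} gives (3)^k.
g_1(k) for k = 0…7: 1, 4, 12, 24, 24, 0, 0, 0.
g_2(k) for k = 0…7: 1, 3, 9, 27, 81, 243, 729, 2187.
c_7 = Σ_k C(7,k)·g_1(k)·g_2(7−k) = 1·1·2187 + 7·4·729 + 21·12·243 + 35·24·81 + 35·24·27 = 2187 + 20412 + 61236 + 68040 + 22680 = 174555.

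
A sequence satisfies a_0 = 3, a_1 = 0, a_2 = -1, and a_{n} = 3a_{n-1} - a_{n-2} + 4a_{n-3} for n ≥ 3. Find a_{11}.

The ordinary generating function has denominator 1 - 3y + y^2 - 4y^3.
Iterating the recurrence: a_0,…,a_{11} = 3, 0, -1, 9, 28, 71, 221, 704, 2175, 6705, 20756, 64263.

64263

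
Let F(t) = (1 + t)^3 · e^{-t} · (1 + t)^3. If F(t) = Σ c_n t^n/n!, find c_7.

1091

The EGF product rule gives c_7 = Σ_{k_1+k_2+k_3=7} C(7; k_1,k_2,k_3) · ∏ g_i(k_i), where (1+t)^3 gives the falling factorial (3)_k; e^{-t} gives (-1)^k; (1+t)^3 gives the falling factorial (3)_k.
g_1(k) for k = 0…7: 1, 3, 6, 6, 0, 0, 0, 0.
g_2(k) for k = 0…7: 1, -1, 1, -1, 1, -1, 1, -1.
g_3(k) for k = 0…7: 1, 3, 6, 6, 0, 0, 0, 0.
First combine the last two factors: h(k) = Σ_j C(k,j)·g_2(j)·g_3(k−j) for k = 0…7: 1, 2, 1, -4, 1, 14, -47, 104.
c_7 = Σ_k C(7,k)·g_1(k)·h(7−k) = 1·1·104 + 7·3·(-47) + 21·6·14 + 35·6·1 = 104 − 987 + 1764 + 210 = 1091.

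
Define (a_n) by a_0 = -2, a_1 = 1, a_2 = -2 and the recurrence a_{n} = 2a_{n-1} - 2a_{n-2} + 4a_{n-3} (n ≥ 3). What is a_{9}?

The ordinary generating function has denominator 1 - 2z + 2z^2 - 4z^3.
Iterating the recurrence: a_0,…,a_{9} = -2, 1, -2, -14, -20, -20, -56, -152, -272, -464.

-464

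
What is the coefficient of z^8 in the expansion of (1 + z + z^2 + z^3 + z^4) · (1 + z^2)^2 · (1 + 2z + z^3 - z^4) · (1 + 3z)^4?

(1 + z + z^2 + z^3 + z^4) has coefficients 1,1,1,1,1 for degrees 0…4.
(1 + z^2)^2 has coefficients 1,0,2,0,1,0,0,0,0 for degrees 0…8.
Multiplying by (1 + 2z + z^3 - z^4) gives running coefficients 1,2,2,5,0,4,-2,1,-1 for degrees 0…8.
Finally multiplying by (1 + 3z)^4, the product of all factors after the first has coefficients 1,14,80,245,465,652,748,598,335 for degrees 0…8.
[z^8] = 1·335 + 1·598 + 1·748 + 1·652 + 1·465 = 2798.

2798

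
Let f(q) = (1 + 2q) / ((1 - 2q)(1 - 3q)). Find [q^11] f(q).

Partial fractions give a closed form: a_n = (-4)·2^n + (5)·3^n.
At n = 11: a_11 = 877543.

877543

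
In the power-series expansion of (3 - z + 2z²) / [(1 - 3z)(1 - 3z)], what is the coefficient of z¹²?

The denominator gives the recurrence a_n = 6a_(n−1) − 9a_(n−2) for n ≥ 3; the numerator fixes a_0 = 3, a_1 = 17, a_2 = 77.
Iterating: 3, 17, 77, 309, 1161, 4185, 14661, 50301, 169857, 566433, 1869885, 6121413, 19899513, so a_12 = 19899513.

19899513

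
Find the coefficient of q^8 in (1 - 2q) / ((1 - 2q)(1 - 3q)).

6561

The denominator gives the recurrence a_n = 5a_(n−1) − 6a_(n−2) for n ≥ 2; the numerator fixes a_0 = 1, a_1 = 3.
Iterating: 1, 3, 9, 27, 81, 243, 729, 2187, 6561, so a_8 = 6561.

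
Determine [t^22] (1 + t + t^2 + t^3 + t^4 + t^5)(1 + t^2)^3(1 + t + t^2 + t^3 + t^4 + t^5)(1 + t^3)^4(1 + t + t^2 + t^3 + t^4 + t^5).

(1 + t + t^2 + t^3 + t^4 + t^5) has coefficients 1,1,1,1,1,1 for degrees 0…5.
(1 + t^2)^3 has coefficients 1,0,3,0,3,0,1,0,0,0,0,0,0,0,0,0,0,0,0,0,0,0,0 for degrees 0…22.
Multiplying by (1 + t + t^2 + t^3 + t^4 + t^5) gives running coefficients 1,1,4,4,7,7,7,7,4,4,1,1,0,0,0,0,0,0,0,0,0,0,0 for degrees 0…22.
Multiplying by (1 + t^3)^4 gives running coefficients 1,1,4,8,11,23,29,41,56,60,75,75,75,75,60,56,41,29,23,11,8,4,1 for degrees 0…22.
Finally multiplying by (1 + t + t^2 + t^3 + t^4 + t^5), the product of all factors after the first has coefficients 1,2,6,14,25,48,76,116,168,220,284,336,382,416,420,416,382,336,284,220,168,116,76 for degrees 0…22.
[t^22] = 1·76 + 1·116 + 1·168 + 1·220 + 1·284 + 1·336 = 1200.

1200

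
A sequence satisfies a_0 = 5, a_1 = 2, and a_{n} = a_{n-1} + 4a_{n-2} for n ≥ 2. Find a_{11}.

The ordinary generating function has denominator 1 - z - 4z^2.
Iterating the recurrence: a_0,…,a_{11} = 5, 2, 22, 30, 118, 238, 710, 1662, 4502, 11150, 29158, 73758.

73758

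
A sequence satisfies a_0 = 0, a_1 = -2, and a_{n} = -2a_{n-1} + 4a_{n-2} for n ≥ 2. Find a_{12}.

589824

The ordinary generating function has denominator 1 + 2z - 4z^2.
Iterating the recurrence: a_0,…,a_{12} = 0, -2, 4, -16, 48, -160, 512, -1664, 5376, -17408, 56320, -182272, 589824.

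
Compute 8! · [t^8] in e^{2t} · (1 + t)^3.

The EGF product rule gives c_8 = Σ_{k_1+k_2=8} C(8; k_1,k_2) · ∏ g_i(k_i), where e^{2t} gives (2)^k; (1+t)^3 gives the falling factorial (3)_k.
g_1(k) for k = 0…8: 1, 2, 4, 8, 16, 32, 64, 128, 256.
g_2(k) for k = 0…8: 1, 3, 6, 6, 0, 0, 0, 0, 0.
c_8 = Σ_k C(8,k)·g_1(k)·g_2(8−k) = 56·32·6 + 28·64·6 + 8·128·3 + 1·256·1 = 10752 + 10752 + 3072 + 256 = 24832.

24832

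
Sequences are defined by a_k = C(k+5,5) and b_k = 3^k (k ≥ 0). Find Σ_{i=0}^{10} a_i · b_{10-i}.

669888

The convolution is the x^10 coefficient of A(x)B(x).
Σ = 1·59049 + 6·19683 + 21·6561 + 56·2187 + 126·729 + 252·243 + 462·81 + 792·27 + 1287·9 + 2002·3 + 3003·1 = 669888.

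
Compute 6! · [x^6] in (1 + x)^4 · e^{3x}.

37341

The EGF product rule gives c_6 = Σ_{k_1+k_2=6} C(6; k_1,k_2) · ∏ g_i(k_i), where (1+x)^4 gives the falling factorial (4)_k; e^{3x} gives (3)^k.
g_1(k) for k = 0…6: 1, 4, 12, 24, 24, 0, 0.
g_2(k) for k = 0…6: 1, 3, 9, 27, 81, 243, 729.
c_6 = Σ_k C(6,k)·g_1(k)·g_2(6−k) = 1·1·729 + 6·4·243 + 15·12·81 + 20·24·27 + 15·24·9 = 729 + 5832 + 14580 + 12960 + 3240 = 37341.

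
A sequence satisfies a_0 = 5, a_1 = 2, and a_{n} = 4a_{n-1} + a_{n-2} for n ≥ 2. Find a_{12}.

The ordinary generating function has denominator 1 - 4y - y^2.
Iterating the recurrence: a_0,…,a_{12} = 5, 2, 13, 54, 229, 970, 4109, 17406, 73733, 312338, 1323085, 5604678, 23741797.

23741797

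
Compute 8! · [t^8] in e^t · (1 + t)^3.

The EGF product rule gives c_8 = Σ_{k_1+k_2=8} C(8; k_1,k_2) · ∏ g_i(k_i), where e^t gives (1)^k; (1+t)^3 gives the falling factorial (3)_k.
g_1(k) for k = 0…8: 1, 1, 1, 1, 1, 1, 1, 1, 1.
g_2(k) for k = 0…8: 1, 3, 6, 6, 0, 0, 0, 0, 0.
c_8 = Σ_k C(8,k)·g_1(k)·g_2(8−k) = 56·1·6 + 28·1·6 + 8·1·3 + 1·1·1 = 336 + 168 + 24 + 1 = 529.

529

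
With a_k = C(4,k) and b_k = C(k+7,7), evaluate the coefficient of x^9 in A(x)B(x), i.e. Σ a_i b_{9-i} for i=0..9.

Write out a_i and b_{9-i} for i = 0,…,9 and sum the products.
Σ = 1·11440 + 4·6435 + 6·3432 + 4·1716 + 1·792 + 0·330 + 0·120 + 0·36 + 0·8 + 0·1 = 65428.

65428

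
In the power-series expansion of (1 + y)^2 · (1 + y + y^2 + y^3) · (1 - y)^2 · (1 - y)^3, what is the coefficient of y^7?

-4

(1 + y)^2 has coefficients 1,2,1 for degrees 0…2.
(1 + y + y^2 + y^3) has coefficients 1,1,1,1,0,0,0,0 for degrees 0…7.
Multiplying by (1 - y)^2 gives running coefficients 1,-1,0,0,-1,1,0,0 for degrees 0…7.
Finally multiplying by (1 - y)^3, the product of all factors after the first has coefficients 1,-4,6,-4,0,4,-6,4 for degrees 0…7.
[y^7] = 1·4 + 2·(-6) + 1·4 = -4.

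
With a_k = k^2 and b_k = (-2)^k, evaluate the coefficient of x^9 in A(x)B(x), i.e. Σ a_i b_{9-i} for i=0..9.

This is [x^9] in the product of the two ordinary generating functions.
Σ = 0·(-512) + 1·256 + 4·(-128) + 9·64 + 16·(-32) + 25·16 + 36·(-8) + 49·4 + 64·(-2) + 81·1 = 69.

69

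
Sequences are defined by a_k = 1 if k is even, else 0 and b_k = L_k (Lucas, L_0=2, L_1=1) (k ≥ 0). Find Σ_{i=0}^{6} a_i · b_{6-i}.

This is [x^6] in the product of the two ordinary generating functions.
Σ = 1·18 + 0·11 + 1·7 + 0·4 + 1·3 + 0·1 + 1·2 = 30.

30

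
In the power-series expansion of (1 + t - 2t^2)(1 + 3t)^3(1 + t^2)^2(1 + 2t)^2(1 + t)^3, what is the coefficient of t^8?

(1 + t - 2t^2) has coefficients 1,1,-2 for degrees 0…2.
(1 + 3t)^3 has coefficients 1,9,27,27,0,0,0,0,0 for degrees 0…8.
Multiplying by (1 + t^2)^2 gives running coefficients 1,9,29,45,55,63,27,27,0 for degrees 0…8.
Multiplying by (1 + 2t)^2 gives running coefficients 1,13,69,197,351,463,499,387,216 for degrees 0…8.
Finally multiplying by (1 + t)^3, the product of all factors after the first has coefficients 1,16,111,444,1162,2176,3138,3624,3337 for degrees 0…8.
[t^8] = 1·3337 + 1·3624 − 2·3138 = 685.

685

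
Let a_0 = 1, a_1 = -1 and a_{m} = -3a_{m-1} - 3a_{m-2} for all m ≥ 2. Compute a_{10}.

The ordinary generating function has denominator 1 + 3y + 3y^2.
Iterating the recurrence: a_0,…,a_{10} = 1, -1, 0, 3, -9, 18, -27, 27, 0, -81, 243.

243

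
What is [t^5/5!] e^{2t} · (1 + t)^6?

The EGF product rule gives c_5 = Σ_{k_1+k_2=5} C(5; k_1,k_2) · ∏ g_i(k_i), where e^{2t} gives (2)^k; (1+t)^6 gives the falling factorial (6)_k.
g_1(k) for k = 0…5: 1, 2, 4, 8, 16, 32.
g_2(k) for k = 0…5: 1, 6, 30, 120, 360, 720.
c_5 = Σ_k C(5,k)·g_1(k)·g_2(5−k) = 1·1·720 + 5·2·360 + 10·4·120 + 10·8·30 + 5·16·6 + 1·32·1 = 720 + 3600 + 4800 + 2400 + 480 + 32 = 12032.

12032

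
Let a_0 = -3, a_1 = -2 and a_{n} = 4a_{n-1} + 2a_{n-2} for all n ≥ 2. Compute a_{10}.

-2078944

The ordinary generating function has denominator 1 - 4q - 2q^2.
Iterating the recurrence: a_0,…,a_{10} = -3, -2, -14, -60, -268, -1192, -5304, -23600, -105008, -467232, -2078944.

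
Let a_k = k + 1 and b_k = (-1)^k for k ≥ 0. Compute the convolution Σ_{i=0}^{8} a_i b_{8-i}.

Write out a_i and b_{8-i} for i = 0,…,8 and sum the products.
Σ = 1·1 + 2·(-1) + 3·1 + 4·(-1) + 5·1 + 6·(-1) + 7·1 + 8·(-1) + 9·1 = 5.

5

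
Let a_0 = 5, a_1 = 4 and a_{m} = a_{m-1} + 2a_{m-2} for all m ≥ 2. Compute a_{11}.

6142

The ordinary generating function has denominator 1 - x - 2x^2.
Iterating the recurrence: a_0,…,a_{11} = 5, 4, 14, 22, 50, 94, 194, 382, 770, 1534, 3074, 6142.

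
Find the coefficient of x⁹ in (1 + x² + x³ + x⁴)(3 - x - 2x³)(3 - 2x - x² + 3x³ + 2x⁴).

(1 + x² + x³ + x⁴) has coefficients 1,0,1,1,1 for degrees 0…4.
(3 - x - 2x³) has coefficients 3,-1,0,-2,0,0,0,0,0,0 for degrees 0…9.
Finally multiplying by (3 - 2x - x² + 3x³ + 2x⁴), the product of all factors after the first has coefficients 9,-9,-1,4,7,0,-6,-4,0,0 for degrees 0…9.
[x⁹] = 1·0 + 1·(-4) + 1·(-6) + 1·0 = -10.

-10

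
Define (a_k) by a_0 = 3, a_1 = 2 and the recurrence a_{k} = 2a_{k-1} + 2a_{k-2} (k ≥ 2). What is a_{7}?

The ordinary generating function has denominator 1 - 2x - 2x^2.
Iterating the recurrence: a_0,…,a_{7} = 3, 2, 10, 24, 68, 184, 504, 1376.

1376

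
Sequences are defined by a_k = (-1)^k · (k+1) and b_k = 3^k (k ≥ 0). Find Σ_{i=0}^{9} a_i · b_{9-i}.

This is [x^9] in the product of the two ordinary generating functions.
Σ = 1·19683 − 2·6561 + 3·2187 − 4·729 + 5·243 − 6·81 + 7·27 − 8·9 + 9·3 − 10·1 = 11069.

11069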